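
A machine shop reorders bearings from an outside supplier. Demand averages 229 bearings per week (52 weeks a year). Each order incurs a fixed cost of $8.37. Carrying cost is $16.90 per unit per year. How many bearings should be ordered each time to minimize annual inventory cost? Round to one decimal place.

Annual demand D = 229 × 52 = 11,908.
EOQ = √(2DS / H) = √(2 × 11,908 × 8.37 / 16.9).
= √(199,339.92 / 16.9) = √11,795.2615 ≈ 108.606.

Q* ≈ 108.6 bearings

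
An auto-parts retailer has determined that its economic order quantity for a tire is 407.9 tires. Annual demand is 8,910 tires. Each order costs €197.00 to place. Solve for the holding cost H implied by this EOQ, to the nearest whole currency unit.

The basic EOQ model gives Q* = √(2DS/H); rearrange for the unknown.
From Q* = √(2DS/H): H = 2DS / Q*² = 2 × 8,910 × 197 / 407.9² = 21.0992.

H ≈ €21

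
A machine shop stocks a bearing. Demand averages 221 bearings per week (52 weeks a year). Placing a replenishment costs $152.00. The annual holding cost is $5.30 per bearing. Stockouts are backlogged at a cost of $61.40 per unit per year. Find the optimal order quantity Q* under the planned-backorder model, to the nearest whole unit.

Annual demand D = 221 × 52 = 11,492.
With planned backorders, Q* = √(2DS/H) · √((H+B)/B).
√(2DS/H) = √(2 × 11,492 × 152 / 5.3) = 811.889.
√((H+B)/B) = √((5.3+61.4)/61.4) = 1.0423.
Q* ≈ 846.205.

Q* ≈ 846 bearings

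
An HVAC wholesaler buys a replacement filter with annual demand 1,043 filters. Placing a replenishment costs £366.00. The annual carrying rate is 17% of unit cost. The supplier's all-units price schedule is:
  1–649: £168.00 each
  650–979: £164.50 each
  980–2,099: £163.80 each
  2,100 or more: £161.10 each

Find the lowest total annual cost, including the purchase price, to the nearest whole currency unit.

Holding cost per unit per year at price C is H = 0.17·C.
For each price level, check whether its EOQ is feasible; otherwise the best quantity at that price is the breakpoint.
EOQ at £168.00 = 163.5 (feasible in tier 1): TC = 1,043×£168.00 + (1,043/163.5)×366 + (163.5/2)×0.17×£168.00 = £179,893.57.
EOQ at £164.50 = 165.2 < 650, so use break Q=650: TC = 1,043×£164.50 + (1,043/650.0)×366 + (650.0/2)×0.17×£164.50 = £181,249.41.
EOQ at £163.80 = 165.6 < 980, so use break Q=980: TC = 1,043×£163.80 + (1,043/980.0)×366 + (980.0/2)×0.17×£163.80 = £184,877.47.
EOQ at £161.10 = 167.0 < 2100, so use break Q=2100: TC = 1,043×£161.10 + (1,043/2100.0)×366 + (2100.0/2)×0.17×£161.10 = £196,965.43.
Lowest total cost among the candidates is at Q = 163.5.

TC* ≈ £179,894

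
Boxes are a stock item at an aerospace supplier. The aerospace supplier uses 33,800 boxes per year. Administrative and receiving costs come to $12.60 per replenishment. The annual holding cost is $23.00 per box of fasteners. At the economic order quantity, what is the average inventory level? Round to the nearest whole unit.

Average inventory ≈ 96 boxes

Q* = √(2DS/H) = √(2 × 33,800 × 12.6 / 23) ≈ 192.44.
Average inventory = Q*/2 ≈ 192.44 / 2 = 96.220.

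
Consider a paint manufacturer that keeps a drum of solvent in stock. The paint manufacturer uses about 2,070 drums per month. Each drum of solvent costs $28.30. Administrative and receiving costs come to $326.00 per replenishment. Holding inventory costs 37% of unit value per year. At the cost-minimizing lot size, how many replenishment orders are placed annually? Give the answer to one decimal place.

N ≈ 20.0 orders per year

Annual demand D = 2,070 × 12 = 24,840.
Holding cost H = 0.37 × $28.30 = $10.4710 per unit per year.
EOQ = √(2DS/H) = √(2 × 24,840 × 326 / 10.471) ≈ 1243.67.
Orders per year = D / Q* = 24,840 / 1243.67 ≈ 19.973.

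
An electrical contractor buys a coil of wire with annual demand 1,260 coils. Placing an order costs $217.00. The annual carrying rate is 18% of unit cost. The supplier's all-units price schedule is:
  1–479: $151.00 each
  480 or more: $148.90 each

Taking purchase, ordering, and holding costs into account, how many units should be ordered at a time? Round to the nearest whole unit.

Q* ≈ 142 coils

Holding cost per unit per year at price C is H = 0.18·C.
Evaluate total cost at each tier's feasible EOQ or, if the EOQ is below the tier, at the tier's minimum quantity.
EOQ at $151.00 = 141.8 (feasible in tier 1): TC = 1,260×$151.00 + (1,260/141.8)×217 + (141.8/2)×0.18×$151.00 = $194,115.27.
EOQ at $148.90 = 142.8 < 480, so use break Q=480: TC = 1,260×$148.90 + (1,260/480.0)×217 + (480.0/2)×0.18×$148.90 = $194,616.11.
Lowest total cost is $194,115.27 at Q = 141.8.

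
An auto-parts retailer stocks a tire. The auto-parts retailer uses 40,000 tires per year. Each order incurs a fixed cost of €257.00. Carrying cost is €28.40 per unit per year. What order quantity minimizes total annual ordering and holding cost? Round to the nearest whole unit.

EOQ = √(2DS / H) = √(2 × 40,000 × 257 / 28.4).
= √(20,560,000 / 28.4) = √723,943.662 ≈ 850.849.

Q* ≈ 851 tires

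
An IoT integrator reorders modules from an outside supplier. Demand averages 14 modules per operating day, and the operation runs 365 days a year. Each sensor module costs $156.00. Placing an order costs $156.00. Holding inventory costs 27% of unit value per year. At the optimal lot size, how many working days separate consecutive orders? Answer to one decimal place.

Annual demand D = 14 × 365 = 5,110.
Holding cost H = 0.27 × $156.00 = $42.1200 per unit per year.
Q* = √(2DS/H) = √(2 × 5,110 × 156 / 42.12) ≈ 194.56.
Cycle time = Q*/D × 365 = 194.56 / 5,110 × 365 ≈ 13.897 days.

T ≈ 13.9 days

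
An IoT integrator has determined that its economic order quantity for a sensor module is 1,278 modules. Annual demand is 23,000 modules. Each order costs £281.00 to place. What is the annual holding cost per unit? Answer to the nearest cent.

H ≈ £7.91

Squaring Q* = √(2DS/H) gives Q*² = 2DS/H.
From Q* = √(2DS/H): H = 2DS / Q*² = 2 × 23,000 × 281 / 1,278² = 7.9141.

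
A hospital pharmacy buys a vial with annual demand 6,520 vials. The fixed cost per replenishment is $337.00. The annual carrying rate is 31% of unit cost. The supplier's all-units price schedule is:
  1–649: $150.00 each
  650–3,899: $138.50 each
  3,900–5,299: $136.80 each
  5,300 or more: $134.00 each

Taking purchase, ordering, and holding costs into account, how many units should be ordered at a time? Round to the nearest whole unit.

Q* ≈ 650 vials

Holding cost per unit per year at price C is H = 0.31·C.
Evaluate total cost at each tier's feasible EOQ or, if the EOQ is below the tier, at the tier's minimum quantity.
EOQ at $150.00 = 307.4 (feasible in tier 1): TC = 6,520×$150.00 + (6,520/307.4)×337 + (307.4/2)×0.31×$150.00 = $992,294.87.
EOQ at $138.50 = 319.9 < 650, so use break Q=650: TC = 6,520×$138.50 + (6,520/650.0)×337 + (650.0/2)×0.31×$138.50 = $920,354.24.
EOQ at $136.80 = 321.9 < 3900, so use break Q=3900: TC = 6,520×$136.80 + (6,520/3900.0)×337 + (3900.0/2)×0.31×$136.80 = $975,194.99.
EOQ at $134.00 = 325.3 < 5300, so use break Q=5300: TC = 6,520×$134.00 + (6,520/5300.0)×337 + (5300.0/2)×0.31×$134.00 = $984,175.57.
Lowest total cost is $920,354.24 at Q = 650.0.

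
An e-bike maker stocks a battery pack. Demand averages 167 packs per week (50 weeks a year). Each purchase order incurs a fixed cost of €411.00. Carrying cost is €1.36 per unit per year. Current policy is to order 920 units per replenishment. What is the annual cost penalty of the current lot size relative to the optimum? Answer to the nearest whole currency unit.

Annual demand D = 167 × 50 = 8,350.
EOQ = √(2DS/H) = √(2 × 8,350 × 411 / 1.36) ≈ 2246.52.
Cost at Q* = (D/Q*)S + (Q*/2)H = √(2DSH) ≈ €3,055.26.
Cost at Q = 920: (8,350/920)×411 + (920/2)×1.36 = €3,730.27 + €625.60 = €4,355.87.
Excess = €4,355.87 − €3,055.26 = €1,300.61.

Extra cost ≈ €1,301 per year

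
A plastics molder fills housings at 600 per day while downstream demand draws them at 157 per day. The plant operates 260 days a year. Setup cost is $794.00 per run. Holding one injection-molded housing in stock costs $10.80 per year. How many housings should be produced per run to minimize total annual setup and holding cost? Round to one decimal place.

Annual demand D = 157 × 260 = 40,820.
Production build-up factor (1 − d/p) = 1 − 157/600 = 0.7383.
Q* = √(2DS / (H(1 − d/p))) = √(2 × 40,820 × 794 / (10.8 × 0.7383)).
= √(64,822,160 / 7.974) ≈ 2851.173.

Q* ≈ 2,851.2 housings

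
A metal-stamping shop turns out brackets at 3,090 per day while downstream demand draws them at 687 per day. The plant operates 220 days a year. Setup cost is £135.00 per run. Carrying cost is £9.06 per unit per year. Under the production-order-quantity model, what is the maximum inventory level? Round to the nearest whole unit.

Annual demand D = 687 × 220 = 151,140.
Production build-up factor (1 − d/p) = 1 − 687/3,090 = 0.7777.
Q* = √(2DS / (H(1 − d/p))) = √(2 × 151,140 × 135 / (9.06 × 0.7777)).
= √(40,807,800 / 7.0457) ≈ 2406.633.
Maximum inventory = Q*(1 − d/p) = 2406.633 × 0.7777 ≈ 1871.566.

I_max ≈ 1,872 brackets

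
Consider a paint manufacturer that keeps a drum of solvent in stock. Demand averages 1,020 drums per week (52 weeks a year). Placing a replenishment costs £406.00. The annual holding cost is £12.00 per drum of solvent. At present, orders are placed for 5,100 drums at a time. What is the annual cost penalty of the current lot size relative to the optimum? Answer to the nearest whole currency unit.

Annual demand D = 1,020 × 52 = 53,040.
EOQ = √(2DS/H) = √(2 × 53,040 × 406 / 12) ≈ 1894.48.
Cost at Q* = (D/Q*)S + (Q*/2)H = √(2DSH) ≈ £22,733.71.
Cost at Q = 5,100: (53,040/5,100)×406 + (5,100/2)×12 = £4,222.40 + £30,600.00 = £34,822.40.
Excess = £34,822.40 − £22,733.71 = £12,088.69.

Extra cost ≈ £12,089 per year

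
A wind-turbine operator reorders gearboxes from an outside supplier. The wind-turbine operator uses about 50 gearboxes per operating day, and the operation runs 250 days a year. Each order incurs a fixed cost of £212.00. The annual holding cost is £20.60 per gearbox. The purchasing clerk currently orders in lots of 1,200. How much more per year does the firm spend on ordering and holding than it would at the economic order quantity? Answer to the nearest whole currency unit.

Annual demand D = 50 × 250 = 12,500.
EOQ = √(2DS/H) = √(2 × 12,500 × 212 / 20.6) ≈ 507.23.
Cost at Q* = (D/Q*)S + (Q*/2)H = √(2DSH) ≈ £10,448.92.
Cost at Q = 1,200: (12,500/1,200)×212 + (1,200/2)×20.6 = £2,208.33 + £12,360.00 = £14,568.33.
Excess = £14,568.33 − £10,448.92 = £4,119.41.

Extra cost ≈ £4,119 per year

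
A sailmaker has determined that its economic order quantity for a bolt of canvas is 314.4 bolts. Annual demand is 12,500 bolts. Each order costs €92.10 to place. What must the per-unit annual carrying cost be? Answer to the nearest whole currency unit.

Squaring Q* = √(2DS/H) gives Q*² = 2DS/H.
From Q* = √(2DS/H): H = 2DS / Q*² = 2 × 12,500 × 92.1 / 314.4² = 23.2935.

H ≈ €23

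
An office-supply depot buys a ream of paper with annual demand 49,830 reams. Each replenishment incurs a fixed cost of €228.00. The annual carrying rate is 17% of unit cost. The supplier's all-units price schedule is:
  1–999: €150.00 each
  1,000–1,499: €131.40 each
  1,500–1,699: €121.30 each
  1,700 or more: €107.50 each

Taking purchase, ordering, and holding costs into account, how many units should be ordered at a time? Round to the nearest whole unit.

Q* ≈ 1,700 reams

Holding cost per unit per year at price C is H = 0.17·C.
For each price level, check whether its EOQ is feasible; otherwise the best quantity at that price is the breakpoint.
EOQ at €150.00 = 944.0 (feasible in tier 1): TC = 49,830×€150.00 + (49,830/944.0)×228 + (944.0/2)×0.17×€150.00 = €7,498,571.21.
EOQ at €131.40 = 1008.6 (feasible in tier 2): TC = 49,830×€131.40 + (49,830/1008.6)×228 + (1008.6/2)×0.17×€131.40 = €6,570,191.42.
EOQ at €121.30 = 1049.7 < 1500, so use break Q=1500: TC = 49,830×€121.30 + (49,830/1500.0)×228 + (1500.0/2)×0.17×€121.30 = €6,067,418.91.
EOQ at €107.50 = 1115.1 < 1700, so use break Q=1700: TC = 49,830×€107.50 + (49,830/1700.0)×228 + (1700.0/2)×0.17×€107.50 = €5,378,941.83.
Lowest total cost is €5,378,941.83 at Q = 1700.0.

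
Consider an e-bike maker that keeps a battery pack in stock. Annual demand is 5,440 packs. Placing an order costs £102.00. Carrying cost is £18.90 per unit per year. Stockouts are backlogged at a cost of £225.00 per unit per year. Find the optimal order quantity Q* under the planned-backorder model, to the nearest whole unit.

With planned backorders, Q* = √(2DS/H) · √((H+B)/B).
√(2DS/H) = √(2 × 5,440 × 102 / 18.9) = 242.317.
√((H+B)/B) = √((18.9+225)/225) = 1.0412.
Q* ≈ 252.289.

Q* ≈ 252 packs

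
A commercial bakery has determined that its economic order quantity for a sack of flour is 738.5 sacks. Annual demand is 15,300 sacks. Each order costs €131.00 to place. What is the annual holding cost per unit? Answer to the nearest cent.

H ≈ €7.35

Squaring Q* = √(2DS/H) gives Q*² = 2DS/H.
From Q* = √(2DS/H): H = 2DS / Q*² = 2 × 15,300 × 131 / 738.5² = 7.3501.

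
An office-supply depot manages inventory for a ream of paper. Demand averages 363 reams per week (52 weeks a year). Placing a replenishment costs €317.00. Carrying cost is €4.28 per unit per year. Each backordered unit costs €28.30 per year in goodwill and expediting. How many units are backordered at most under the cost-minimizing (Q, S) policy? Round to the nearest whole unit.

S* ≈ 236 reams

Annual demand D = 363 × 52 = 18,876.
With planned backorders, Q* = √(2DS/H) · √((H+B)/B).
√(2DS/H) = √(2 × 18,876 × 317 / 4.28) = 1672.160.
√((H+B)/B) = √((4.28+28.3)/28.3) = 1.0730.
Q* ≈ 1794.155.
S* = Q* · H/(H+B) = 1794.155 × 4.28/32.58 ≈ 235.696.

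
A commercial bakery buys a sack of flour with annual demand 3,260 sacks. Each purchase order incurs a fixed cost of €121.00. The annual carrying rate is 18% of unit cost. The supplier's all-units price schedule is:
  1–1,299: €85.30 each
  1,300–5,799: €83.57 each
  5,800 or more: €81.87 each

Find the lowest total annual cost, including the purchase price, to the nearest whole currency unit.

TC* ≈ €281,558

Holding cost per unit per year at price C is H = 0.18·C.
Evaluate total cost at each tier's feasible EOQ or, if the EOQ is below the tier, at the tier's minimum quantity.
EOQ at €85.30 = 226.7 (feasible in tier 1): TC = 3,260×€85.30 + (3,260/226.7)×121 + (226.7/2)×0.18×€85.30 = €281,558.38.
EOQ at €83.57 = 229.0 < 1300, so use break Q=1300: TC = 3,260×€83.57 + (3,260/1300.0)×121 + (1300.0/2)×0.18×€83.57 = €282,519.32.
EOQ at €81.87 = 231.4 < 5800, so use break Q=5800: TC = 3,260×€81.87 + (3,260/5800.0)×121 + (5800.0/2)×0.18×€81.87 = €309,700.35.
Lowest total cost among the candidates is at Q = 226.7.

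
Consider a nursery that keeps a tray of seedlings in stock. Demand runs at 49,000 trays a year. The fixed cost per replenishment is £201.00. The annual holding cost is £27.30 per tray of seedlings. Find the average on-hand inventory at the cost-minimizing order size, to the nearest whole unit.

Average inventory ≈ 425 trays

Q* = √(2DS/H) = √(2 × 49,000 × 201 / 27.3) ≈ 849.43.
Average inventory = Q*/2 ≈ 849.43 / 2 = 424.717.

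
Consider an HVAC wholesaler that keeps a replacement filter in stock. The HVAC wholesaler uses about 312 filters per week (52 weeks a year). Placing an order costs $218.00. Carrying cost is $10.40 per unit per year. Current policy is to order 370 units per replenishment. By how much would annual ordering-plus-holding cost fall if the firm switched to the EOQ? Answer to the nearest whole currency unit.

Extra cost ≈ $2,906 per year

Annual demand D = 312 × 52 = 16,224.
EOQ = √(2DS/H) = √(2 × 16,224 × 218 / 10.4) ≈ 824.72.
Cost at Q* = (D/Q*)S + (Q*/2)H = √(2DSH) ≈ $8,577.07.
Cost at Q = 370: (16,224/370)×218 + (370/2)×10.4 = $9,559.01 + $1,924.00 = $11,483.01.
Excess = $11,483.01 − $8,577.07 = $2,905.94.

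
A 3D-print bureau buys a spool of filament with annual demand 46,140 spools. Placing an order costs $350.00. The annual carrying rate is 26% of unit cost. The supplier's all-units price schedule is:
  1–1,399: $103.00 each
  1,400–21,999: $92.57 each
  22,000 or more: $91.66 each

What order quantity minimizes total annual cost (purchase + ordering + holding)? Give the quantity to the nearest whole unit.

Holding cost per unit per year at price C is H = 0.26·C.
Evaluate total cost at each tier's feasible EOQ or, if the EOQ is below the tier, at the tier's minimum quantity.
EOQ at $103.00 = 1098.2 (feasible in tier 1): TC = 46,140×$103.00 + (46,140/1098.2)×350 + (1098.2/2)×0.26×$103.00 = $4,781,829.87.
EOQ at $92.57 = 1158.4 < 1400, so use break Q=1400: TC = 46,140×$92.57 + (46,140/1400.0)×350 + (1400.0/2)×0.26×$92.57 = $4,299,562.54.
EOQ at $91.66 = 1164.2 < 22000, so use break Q=22000: TC = 46,140×$91.66 + (46,140/22000.0)×350 + (22000.0/2)×0.26×$91.66 = $4,492,074.05.
Lowest total cost is $4,299,562.54 at Q = 1400.0.

Q* ≈ 1,400 spools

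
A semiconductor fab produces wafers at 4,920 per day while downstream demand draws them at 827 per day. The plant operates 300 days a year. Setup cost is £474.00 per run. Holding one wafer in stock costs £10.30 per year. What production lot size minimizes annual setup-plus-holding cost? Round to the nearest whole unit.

Q* ≈ 5,239 wafers

Annual demand D = 827 × 300 = 248,100.
Production build-up factor (1 − d/p) = 1 − 827/4,920 = 0.8319.
Q* = √(2DS / (H(1 − d/p))) = √(2 × 248,100 × 474 / (10.3 × 0.8319)).
= √(235,198,800 / 8.5687) ≈ 5239.147.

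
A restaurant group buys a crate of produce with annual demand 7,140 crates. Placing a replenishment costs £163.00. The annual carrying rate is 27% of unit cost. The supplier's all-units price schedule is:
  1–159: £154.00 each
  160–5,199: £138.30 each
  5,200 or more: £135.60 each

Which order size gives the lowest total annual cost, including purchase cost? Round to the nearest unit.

Q* ≈ 250 crates

Holding cost per unit per year at price C is H = 0.27·C.
For each price level, check whether its EOQ is feasible; otherwise the best quantity at that price is the breakpoint.
Tier 1 (£154.00): EOQ = 236.6 exceeds tier's upper bound 159, so this tier is dominated.
EOQ at £138.30 = 249.7 (feasible in tier 2): TC = 7,140×£138.30 + (7,140/249.7)×163 + (249.7/2)×0.27×£138.30 = £996,784.90.
EOQ at £135.60 = 252.1 < 5200, so use break Q=5200: TC = 7,140×£135.60 + (7,140/5200.0)×163 + (5200.0/2)×0.27×£135.60 = £1,063,599.01.
Lowest total cost is £996,784.90 at Q = 249.7.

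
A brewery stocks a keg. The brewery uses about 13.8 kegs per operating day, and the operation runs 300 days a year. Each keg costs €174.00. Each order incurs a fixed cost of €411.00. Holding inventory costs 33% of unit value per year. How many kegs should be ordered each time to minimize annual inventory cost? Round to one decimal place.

Q* ≈ 243.4 kegs

Annual demand D = 13.8 × 300 = 4,140.
Holding cost H = 0.33 × €174.00 = €57.4200 per unit per year.
EOQ = √(2DS / H) = √(2 × 4,140 × 411 / 57.42).
= √(3,403,080 / 57.42) = √59,266.4577 ≈ 243.447.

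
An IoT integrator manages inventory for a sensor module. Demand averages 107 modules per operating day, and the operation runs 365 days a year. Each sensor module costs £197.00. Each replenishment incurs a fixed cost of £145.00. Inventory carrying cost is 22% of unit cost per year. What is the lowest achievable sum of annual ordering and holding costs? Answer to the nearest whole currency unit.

Annual demand D = 107 × 365 = 39,055.
Holding cost H = 0.22 × £197.00 = £43.3400 per unit per year.
The optimal lot size = √(2DS/H) = √(2 × 39,055 × 145 / 43.34) ≈ 511.20.
At Q*, ordering cost (D/Q*)S equals holding cost (Q*/2)H, each = √(DSH/2).
Minimum total = √(2DSH) = √(2 × 39,055 × 145 × 43.34) ≈ 22155.511.

TC* ≈ £22,156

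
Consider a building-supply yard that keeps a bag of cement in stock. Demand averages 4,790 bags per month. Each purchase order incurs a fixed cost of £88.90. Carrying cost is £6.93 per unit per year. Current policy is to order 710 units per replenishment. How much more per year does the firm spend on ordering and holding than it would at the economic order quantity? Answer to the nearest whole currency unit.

Annual demand D = 4,790 × 12 = 57,480.
EOQ = √(2DS/H) = √(2 × 57,480 × 88.9 / 6.93) ≈ 1214.39.
Cost at Q* = (D/Q*)S + (Q*/2)H = √(2DSH) ≈ £8,415.71.
Cost at Q = 710: (57,480/710)×88.9 + (710/2)×6.93 = £7,197.14 + £2,460.15 = £9,657.29.
Excess = £9,657.29 − £8,415.71 = £1,241.58.

Extra cost ≈ £1,242 per year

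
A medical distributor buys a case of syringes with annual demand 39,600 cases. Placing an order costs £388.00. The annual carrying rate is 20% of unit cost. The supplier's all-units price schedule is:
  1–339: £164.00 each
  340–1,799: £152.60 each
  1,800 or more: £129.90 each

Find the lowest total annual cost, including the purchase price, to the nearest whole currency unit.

TC* ≈ £5,175,958

Holding cost per unit per year at price C is H = 0.20·C.
Candidates are each tier's EOQ (if it falls in that tier) and each price-break quantity.
Tier 1 (£164.00): EOQ = 967.9 exceeds tier's upper bound 339, so this tier is dominated.
EOQ at £152.60 = 1003.4 (feasible in tier 2): TC = 39,600×£152.60 + (39,600/1003.4)×388 + (1003.4/2)×0.20×£152.60 = £6,073,584.62.
EOQ at £129.90 = 1087.6 < 1800, so use break Q=1800: TC = 39,600×£129.90 + (39,600/1800.0)×388 + (1800.0/2)×0.20×£129.90 = £5,175,958.00.
Lowest total cost among the candidates is at Q = 1800.0.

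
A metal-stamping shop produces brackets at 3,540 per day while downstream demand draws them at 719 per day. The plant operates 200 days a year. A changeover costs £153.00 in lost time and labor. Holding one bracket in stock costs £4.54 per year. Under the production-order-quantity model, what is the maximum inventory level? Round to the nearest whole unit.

Annual demand D = 719 × 200 = 143,800.
Production build-up factor (1 − d/p) = 1 − 719/3,540 = 0.7969.
Q* = √(2DS / (H(1 − d/p))) = √(2 × 143,800 × 153 / (4.54 × 0.7969)).
= √(44,002,800 / 3.6179) ≈ 3487.485.
Maximum inventory = Q*(1 − d/p) = 3487.485 × 0.7969 ≈ 2779.151.

I_max ≈ 2,779 brackets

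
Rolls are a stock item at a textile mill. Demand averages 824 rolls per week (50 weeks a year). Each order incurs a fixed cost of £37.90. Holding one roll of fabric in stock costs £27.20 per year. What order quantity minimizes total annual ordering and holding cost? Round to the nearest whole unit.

Q* ≈ 339 rolls

Annual demand D = 824 × 50 = 41,200.
EOQ = √(2DS / H) = √(2 × 41,200 × 37.9 / 27.2).
= √(3,122,960 / 27.2) = √114,814.7059 ≈ 338.843.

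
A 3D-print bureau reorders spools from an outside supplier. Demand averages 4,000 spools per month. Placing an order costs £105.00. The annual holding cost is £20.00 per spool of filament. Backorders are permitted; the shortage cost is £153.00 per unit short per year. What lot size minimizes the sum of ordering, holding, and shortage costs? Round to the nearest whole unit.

Annual demand D = 4,000 × 12 = 48,000.
With planned backorders, Q* = √(2DS/H) · √((H+B)/B).
√(2DS/H) = √(2 × 48,000 × 105 / 20) = 709.930.
√((H+B)/B) = √((20+153)/153) = 1.0634.
Q* ≈ 754.906.

Q* ≈ 755 spools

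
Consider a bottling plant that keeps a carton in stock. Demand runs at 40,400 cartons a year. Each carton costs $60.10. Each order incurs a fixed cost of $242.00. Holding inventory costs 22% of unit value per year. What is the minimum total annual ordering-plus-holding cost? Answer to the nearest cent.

TC* ≈ $16,079.11

Holding cost H = 0.22 × $60.10 = $13.2220 per unit per year.
The optimal lot size = √(2DS/H) = √(2 × 40,400 × 242 / 13.222) ≈ 1216.09.
At Q*, ordering cost (D/Q*)S equals holding cost (Q*/2)H, each = √(DSH/2).
Minimum total = √(2DSH) = √(2 × 40,400 × 242 × 13.222) ≈ 16079.108.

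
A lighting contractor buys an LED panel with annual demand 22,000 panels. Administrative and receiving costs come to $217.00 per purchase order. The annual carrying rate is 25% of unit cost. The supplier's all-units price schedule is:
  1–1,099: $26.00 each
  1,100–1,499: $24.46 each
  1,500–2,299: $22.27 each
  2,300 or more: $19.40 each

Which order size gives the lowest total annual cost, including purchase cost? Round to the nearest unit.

Q* ≈ 2,300 panels

Holding cost per unit per year at price C is H = 0.25·C.
Evaluate total cost at each tier's feasible EOQ or, if the EOQ is below the tier, at the tier's minimum quantity.
Tier 1 ($26.00): EOQ = 1212.0 exceeds tier's upper bound 1099, so this tier is dominated.
EOQ at $24.46 = 1249.6 (feasible in tier 2): TC = 22,000×$24.46 + (22,000/1249.6)×217 + (1249.6/2)×0.25×$24.46 = $545,761.07.
EOQ at $22.27 = 1309.6 < 1500, so use break Q=1500: TC = 22,000×$22.27 + (22,000/1500.0)×217 + (1500.0/2)×0.25×$22.27 = $497,298.29.
EOQ at $19.40 = 1403.1 < 2300, so use break Q=2300: TC = 22,000×$19.40 + (22,000/2300.0)×217 + (2300.0/2)×0.25×$19.40 = $434,453.15.
Lowest total cost is $434,453.15 at Q = 2300.0.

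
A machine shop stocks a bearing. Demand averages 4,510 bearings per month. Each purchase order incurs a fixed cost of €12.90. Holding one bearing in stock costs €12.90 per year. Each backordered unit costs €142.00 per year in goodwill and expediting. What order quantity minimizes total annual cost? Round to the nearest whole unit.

Annual demand D = 4,510 × 12 = 54,120.
With planned backorders, Q* = √(2DS/H) · √((H+B)/B).
√(2DS/H) = √(2 × 54,120 × 12.9 / 12.9) = 328.998.
√((H+B)/B) = √((12.9+142)/142) = 1.0444.
Q* ≈ 343.618.

Q* ≈ 344 bearings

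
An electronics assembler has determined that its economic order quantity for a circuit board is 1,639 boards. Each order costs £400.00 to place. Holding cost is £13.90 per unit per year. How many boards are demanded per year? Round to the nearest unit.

D ≈ 46,675 boards per year

The basic EOQ model gives Q* = √(2DS/H); rearrange for the unknown.
From Q* = √(2DS/H): D = Q*²H / (2S) = 1,639² × 13.9 / (2 × 400) = 46674.827.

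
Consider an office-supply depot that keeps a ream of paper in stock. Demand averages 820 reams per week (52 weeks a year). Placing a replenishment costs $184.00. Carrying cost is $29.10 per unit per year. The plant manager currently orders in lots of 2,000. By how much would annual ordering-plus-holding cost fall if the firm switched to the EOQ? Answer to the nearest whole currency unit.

Annual demand D = 820 × 52 = 42,640.
EOQ = √(2DS/H) = √(2 × 42,640 × 184 / 29.1) ≈ 734.32.
Cost at Q* = (D/Q*)S + (Q*/2)H = √(2DSH) ≈ $21,368.74.
Cost at Q = 2,000: (42,640/2,000)×184 + (2,000/2)×29.1 = $3,922.88 + $29,100.00 = $33,022.88.
Excess = $33,022.88 − $21,368.74 = $11,654.14.

Extra cost ≈ $11,654 per year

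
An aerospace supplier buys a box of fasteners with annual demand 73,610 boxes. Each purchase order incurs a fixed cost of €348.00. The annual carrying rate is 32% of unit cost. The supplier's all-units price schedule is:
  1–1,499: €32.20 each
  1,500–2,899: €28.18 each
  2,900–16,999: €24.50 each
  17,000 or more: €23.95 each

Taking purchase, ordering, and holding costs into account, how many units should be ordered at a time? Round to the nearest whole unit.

Holding cost per unit per year at price C is H = 0.32·C.
For each price level, check whether its EOQ is feasible; otherwise the best quantity at that price is the breakpoint.
Tier 1 (€32.20): EOQ = 2229.8 exceeds tier's upper bound 1499, so this tier is dominated.
EOQ at €28.18 = 2383.6 (feasible in tier 2): TC = 73,610×€28.18 + (73,610/2383.6)×348 + (2383.6/2)×0.32×€28.18 = €2,095,823.86.
EOQ at €24.50 = 2556.3 < 2900, so use break Q=2900: TC = 73,610×€24.50 + (73,610/2900.0)×348 + (2900.0/2)×0.32×€24.50 = €1,823,646.20.
EOQ at €23.95 = 2585.5 < 17000, so use break Q=17000: TC = 73,610×€23.95 + (73,610/17000.0)×348 + (17000.0/2)×0.32×€23.95 = €1,829,610.34.
Lowest total cost is €1,823,646.20 at Q = 2900.0.

Q* ≈ 2,900 boxes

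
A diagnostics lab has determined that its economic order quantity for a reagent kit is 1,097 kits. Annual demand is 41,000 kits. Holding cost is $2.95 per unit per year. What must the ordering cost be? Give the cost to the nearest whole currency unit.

S ≈ $43

The basic EOQ model gives Q* = √(2DS/H); rearrange for the unknown.
From Q* = √(2DS/H): S = Q*²H / (2D) = 1,097² × 2.95 / (2 × 41,000) = 43.2934.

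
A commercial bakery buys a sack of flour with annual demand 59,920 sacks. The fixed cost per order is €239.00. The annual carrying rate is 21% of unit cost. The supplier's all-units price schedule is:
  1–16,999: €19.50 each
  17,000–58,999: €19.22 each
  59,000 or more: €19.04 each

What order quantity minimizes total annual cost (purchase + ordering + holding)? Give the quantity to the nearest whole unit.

Holding cost per unit per year at price C is H = 0.21·C.
Evaluate total cost at each tier's feasible EOQ or, if the EOQ is below the tier, at the tier's minimum quantity.
EOQ at €19.50 = 2644.7 (feasible in tier 1): TC = 59,920×€19.50 + (59,920/2644.7)×239 + (2644.7/2)×0.21×€19.50 = €1,179,269.96.
EOQ at €19.22 = 2663.9 < 17000, so use break Q=17000: TC = 59,920×€19.22 + (59,920/17000.0)×239 + (17000.0/2)×0.21×€19.22 = €1,186,812.50.
EOQ at €19.04 = 2676.4 < 59000, so use break Q=59000: TC = 59,920×€19.04 + (59,920/59000.0)×239 + (59000.0/2)×0.21×€19.04 = €1,259,072.33.
Lowest total cost is €1,179,269.96 at Q = 2644.7.

Q* ≈ 2,645 sacks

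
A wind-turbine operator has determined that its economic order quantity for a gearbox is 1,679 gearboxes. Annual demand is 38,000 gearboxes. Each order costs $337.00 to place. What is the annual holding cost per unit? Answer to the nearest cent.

H ≈ $9.09

Invert the EOQ relation Q*² = 2DS/H.
From Q* = √(2DS/H): H = 2DS / Q*² = 2 × 38,000 × 337 / 1,679² = 9.0854.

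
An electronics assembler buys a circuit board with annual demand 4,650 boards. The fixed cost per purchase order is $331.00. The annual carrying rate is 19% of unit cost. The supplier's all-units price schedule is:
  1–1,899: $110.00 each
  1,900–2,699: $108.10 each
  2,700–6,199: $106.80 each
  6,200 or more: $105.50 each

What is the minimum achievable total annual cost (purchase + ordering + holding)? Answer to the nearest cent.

Holding cost per unit per year at price C is H = 0.19·C.
Evaluate total cost at each tier's feasible EOQ or, if the EOQ is below the tier, at the tier's minimum quantity.
EOQ at $110.00 = 383.8 (feasible in tier 1): TC = 4,650×$110.00 + (4,650/383.8)×331 + (383.8/2)×0.19×$110.00 = $519,521.00.
EOQ at $108.10 = 387.1 < 1900, so use break Q=1900: TC = 4,650×$108.10 + (4,650/1900.0)×331 + (1900.0/2)×0.19×$108.10 = $522,987.13.
EOQ at $106.80 = 389.5 < 2700, so use break Q=2700: TC = 4,650×$106.80 + (4,650/2700.0)×331 + (2700.0/2)×0.19×$106.80 = $524,584.26.
EOQ at $105.50 = 391.9 < 6200, so use break Q=6200: TC = 4,650×$105.50 + (4,650/6200.0)×331 + (6200.0/2)×0.19×$105.50 = $552,962.75.
Lowest total cost among the candidates is at Q = 383.8.

TC* ≈ $519,521.00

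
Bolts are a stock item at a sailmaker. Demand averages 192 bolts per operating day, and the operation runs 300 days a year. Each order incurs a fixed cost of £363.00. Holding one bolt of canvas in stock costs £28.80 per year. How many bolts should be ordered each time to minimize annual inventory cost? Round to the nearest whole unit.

Q* ≈ 1,205 bolts

Annual demand D = 192 × 300 = 57,600.
EOQ = √(2DS / H) = √(2 × 57,600 × 363 / 28.8).
= √(41,817,600 / 28.8) = √1,452,000 ≈ 1204.990.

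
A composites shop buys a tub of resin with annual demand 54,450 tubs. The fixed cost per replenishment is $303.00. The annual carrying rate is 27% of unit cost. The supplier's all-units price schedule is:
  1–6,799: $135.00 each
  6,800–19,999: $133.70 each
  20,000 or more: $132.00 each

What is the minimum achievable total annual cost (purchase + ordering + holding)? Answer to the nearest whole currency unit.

Holding cost per unit per year at price C is H = 0.27·C.
For each price level, check whether its EOQ is feasible; otherwise the best quantity at that price is the breakpoint.
EOQ at $135.00 = 951.5 (feasible in tier 1): TC = 54,450×$135.00 + (54,450/951.5)×303 + (951.5/2)×0.27×$135.00 = $7,385,430.39.
EOQ at $133.70 = 956.1 < 6800, so use break Q=6800: TC = 54,450×$133.70 + (54,450/6800.0)×303 + (6800.0/2)×0.27×$133.70 = $7,405,127.83.
EOQ at $132.00 = 962.2 < 20000, so use break Q=20000: TC = 54,450×$132.00 + (54,450/20000.0)×303 + (20000.0/2)×0.27×$132.00 = $7,544,624.92.
Lowest total cost among the candidates is at Q = 951.5.

TC* ≈ $7,385,430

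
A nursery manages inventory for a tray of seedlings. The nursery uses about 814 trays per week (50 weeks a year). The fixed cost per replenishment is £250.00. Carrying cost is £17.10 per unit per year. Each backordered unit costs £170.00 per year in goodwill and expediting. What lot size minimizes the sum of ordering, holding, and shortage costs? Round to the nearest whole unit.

Annual demand D = 814 × 50 = 40,700.
With planned backorders, Q* = √(2DS/H) · √((H+B)/B).
√(2DS/H) = √(2 × 40,700 × 250 / 17.1) = 1090.898.
√((H+B)/B) = √((17.1+170)/170) = 1.0491.
Q* ≈ 1144.449.

Q* ≈ 1,144 trays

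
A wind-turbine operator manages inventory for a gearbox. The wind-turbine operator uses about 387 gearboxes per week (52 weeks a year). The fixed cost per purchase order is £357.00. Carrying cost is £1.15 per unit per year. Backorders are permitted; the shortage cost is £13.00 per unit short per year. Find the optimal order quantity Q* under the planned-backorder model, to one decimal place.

Q* ≈ 3,687.8 gearboxes

Annual demand D = 387 × 52 = 20,124.
With planned backorders, Q* = √(2DS/H) · √((H+B)/B).
√(2DS/H) = √(2 × 20,124 × 357 / 1.15) = 3534.739.
√((H+B)/B) = √((1.15+13)/13) = 1.0433.
Q* ≈ 3687.770.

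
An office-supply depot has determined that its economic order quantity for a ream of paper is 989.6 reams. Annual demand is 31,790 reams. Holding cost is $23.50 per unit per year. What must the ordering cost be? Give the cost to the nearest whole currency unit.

Invert the EOQ relation Q*² = 2DS/H.
From Q* = √(2DS/H): S = Q*²H / (2D) = 989.6² × 23.5 / (2 × 31,790) = 361.9651.

S ≈ $362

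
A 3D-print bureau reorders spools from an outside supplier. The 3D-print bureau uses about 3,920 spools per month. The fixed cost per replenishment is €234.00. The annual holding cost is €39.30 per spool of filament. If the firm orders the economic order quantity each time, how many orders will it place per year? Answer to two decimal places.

Annual demand D = 3,920 × 12 = 47,040.
EOQ = √(2DS/H) = √(2 × 47,040 × 234 / 39.3) ≈ 748.45.
Orders per year = D / Q* = 47,040 / 748.45 ≈ 62.850.

N ≈ 62.85 orders per year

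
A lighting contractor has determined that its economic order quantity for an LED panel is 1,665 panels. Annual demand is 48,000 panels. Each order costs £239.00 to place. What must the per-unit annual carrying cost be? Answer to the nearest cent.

H ≈ £8.28

The basic EOQ model gives Q* = √(2DS/H); rearrange for the unknown.
From Q* = √(2DS/H): H = 2DS / Q*² = 2 × 48,000 × 239 / 1,665² = 8.2764.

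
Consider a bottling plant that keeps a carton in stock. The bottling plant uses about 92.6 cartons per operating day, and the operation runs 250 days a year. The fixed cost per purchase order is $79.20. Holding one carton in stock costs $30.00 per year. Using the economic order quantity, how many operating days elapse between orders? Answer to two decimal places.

T ≈ 3.78 days

Annual demand D = 92.6 × 250 = 23,150.
The optimal lot size = √(2DS/H) = √(2 × 23,150 × 79.2 / 30) ≈ 349.62.
Cycle time = Q*/D × 250 = 349.62 / 23,150 × 250 ≈ 3.776 days.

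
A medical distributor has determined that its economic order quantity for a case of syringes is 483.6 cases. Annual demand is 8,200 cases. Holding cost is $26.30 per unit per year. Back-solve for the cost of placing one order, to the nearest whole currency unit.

S ≈ $375

Squaring Q* = √(2DS/H) gives Q*² = 2DS/H.
From Q* = √(2DS/H): S = Q*²H / (2D) = 483.6² × 26.3 / (2 × 8,200) = 375.0460.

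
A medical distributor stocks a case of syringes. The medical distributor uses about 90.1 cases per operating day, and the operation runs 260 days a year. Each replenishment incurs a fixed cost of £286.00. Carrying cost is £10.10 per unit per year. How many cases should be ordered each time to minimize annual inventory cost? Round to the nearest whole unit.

Annual demand D = 90.1 × 260 = 23,426.
EOQ = √(2DS / H) = √(2 × 23,426 × 286 / 10.1).
= √(13,399,672 / 10.1) = √1,326,700.198 ≈ 1151.825.

Q* ≈ 1,152 cases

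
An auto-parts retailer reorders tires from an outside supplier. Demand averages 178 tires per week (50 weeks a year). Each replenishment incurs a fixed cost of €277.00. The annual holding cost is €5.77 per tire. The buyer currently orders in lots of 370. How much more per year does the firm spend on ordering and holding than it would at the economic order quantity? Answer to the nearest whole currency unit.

Annual demand D = 178 × 50 = 8,900.
EOQ = √(2DS/H) = √(2 × 8,900 × 277 / 5.77) ≈ 924.40.
Cost at Q* = (D/Q*)S + (Q*/2)H = √(2DSH) ≈ €5,333.81.
Cost at Q = 370: (8,900/370)×277 + (370/2)×5.77 = €6,662.97 + €1,067.45 = €7,730.42.
Excess = €7,730.42 − €5,333.81 = €2,396.61.

Extra cost ≈ €2,397 per year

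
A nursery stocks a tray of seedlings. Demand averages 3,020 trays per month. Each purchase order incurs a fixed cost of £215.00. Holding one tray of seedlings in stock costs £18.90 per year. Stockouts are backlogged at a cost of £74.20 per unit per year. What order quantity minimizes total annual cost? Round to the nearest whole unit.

Annual demand D = 3,020 × 12 = 36,240.
With planned backorders, Q* = √(2DS/H) · √((H+B)/B).
√(2DS/H) = √(2 × 36,240 × 215 / 18.9) = 908.024.
√((H+B)/B) = √((18.9+74.2)/74.2) = 1.1201.
Q* ≈ 1017.116.

Q* ≈ 1,017 trays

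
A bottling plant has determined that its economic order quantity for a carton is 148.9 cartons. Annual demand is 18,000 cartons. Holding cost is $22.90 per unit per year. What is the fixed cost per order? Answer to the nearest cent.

S ≈ $14.10

The basic EOQ model gives Q* = √(2DS/H); rearrange for the unknown.
From Q* = √(2DS/H): S = Q*²H / (2D) = 148.9² × 22.9 / (2 × 18,000) = 14.1034.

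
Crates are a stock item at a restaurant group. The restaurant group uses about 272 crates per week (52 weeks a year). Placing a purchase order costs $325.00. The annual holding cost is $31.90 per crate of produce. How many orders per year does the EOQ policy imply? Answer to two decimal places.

N ≈ 26.35 orders per year

Annual demand D = 272 × 52 = 14,144.
Q* = √(2DS/H) = √(2 × 14,144 × 325 / 31.9) ≈ 536.84.
Orders per year = D / Q* = 14,144 / 536.84 ≈ 26.347.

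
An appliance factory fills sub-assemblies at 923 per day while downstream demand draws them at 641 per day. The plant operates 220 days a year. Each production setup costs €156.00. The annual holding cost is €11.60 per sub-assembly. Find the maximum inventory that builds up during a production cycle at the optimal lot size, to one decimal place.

Annual demand D = 641 × 220 = 141,020.
Production build-up factor (1 − d/p) = 1 − 641/923 = 0.3055.
Q* = √(2DS / (H(1 − d/p))) = √(2 × 141,020 × 156 / (11.6 × 0.3055)).
= √(43,998,240 / 3.5441) ≈ 3523.424.
Maximum inventory = Q*(1 − d/p) = 3523.424 × 0.3055 ≈ 1076.496.

I_max ≈ 1,076.5 sub-assemblies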